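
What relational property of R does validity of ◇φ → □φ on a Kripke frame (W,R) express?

This is the CD axiom.
It corresponds to partial functionality: ∀x ∀y ∀z (Rxy ∧ Rxz → y = z).

partial functionality: ∀x ∀y ∀z (Rxy ∧ Rxz → y = z)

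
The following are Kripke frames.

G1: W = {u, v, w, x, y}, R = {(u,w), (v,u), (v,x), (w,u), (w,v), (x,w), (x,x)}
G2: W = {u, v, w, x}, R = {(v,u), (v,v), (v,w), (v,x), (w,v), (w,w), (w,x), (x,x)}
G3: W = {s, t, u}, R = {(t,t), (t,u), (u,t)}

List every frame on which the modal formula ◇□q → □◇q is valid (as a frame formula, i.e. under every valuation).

The schema corresponds to convergence: ∀x ∀y ∀z (Rxy ∧ Rxz → ∃w (Ryw ∧ Rzw)).
G1: fails — Rwu and Rwv but u and v have no common successor.
G2: fails — Rvv and Rvu but v and u have no common successor.
G3: satisfies the condition.

G3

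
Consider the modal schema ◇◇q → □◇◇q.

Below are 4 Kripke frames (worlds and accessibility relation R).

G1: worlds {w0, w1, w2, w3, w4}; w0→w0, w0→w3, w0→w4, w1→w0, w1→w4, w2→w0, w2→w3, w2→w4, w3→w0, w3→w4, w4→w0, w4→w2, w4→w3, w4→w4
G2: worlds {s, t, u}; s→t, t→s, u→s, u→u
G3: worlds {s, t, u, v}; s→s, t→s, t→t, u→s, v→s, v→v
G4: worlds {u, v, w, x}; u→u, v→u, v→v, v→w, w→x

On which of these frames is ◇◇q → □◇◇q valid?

G1

This is the axiom for a generalized confluence (Geach) condition; its first-order frame correspondent is ∀x ∀y ∀z ((xR²y ∧ xRz) → ∃w (y = w ∧ zR²w)).
G1: ✓.
G2: fails — sR²s, sRt but no w with s=w and tR²w.
G3: fails — tR²t, tRs but no w with t=w and sR²w.
G4: fails — vR²u, vRw but no t with u=t and wR²t.
Valid on: G1.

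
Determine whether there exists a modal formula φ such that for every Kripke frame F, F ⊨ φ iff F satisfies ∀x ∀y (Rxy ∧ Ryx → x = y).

Modal frame validity is preserved under surjective bounded morphisms.
The 4-cycle (worlds w0,w1,w2,w3 with w0→w1→w2→w3→w0) is antisymmetric. Sending even-indexed worlds to • and odd-indexed worlds to ∘ is a surjective bounded morphism onto the two-world frame with •↔∘, which is not antisymmetric.
So no modal formula (or set of formulas) defines exactly the antisymmetric frames.

Not definable by any modal formula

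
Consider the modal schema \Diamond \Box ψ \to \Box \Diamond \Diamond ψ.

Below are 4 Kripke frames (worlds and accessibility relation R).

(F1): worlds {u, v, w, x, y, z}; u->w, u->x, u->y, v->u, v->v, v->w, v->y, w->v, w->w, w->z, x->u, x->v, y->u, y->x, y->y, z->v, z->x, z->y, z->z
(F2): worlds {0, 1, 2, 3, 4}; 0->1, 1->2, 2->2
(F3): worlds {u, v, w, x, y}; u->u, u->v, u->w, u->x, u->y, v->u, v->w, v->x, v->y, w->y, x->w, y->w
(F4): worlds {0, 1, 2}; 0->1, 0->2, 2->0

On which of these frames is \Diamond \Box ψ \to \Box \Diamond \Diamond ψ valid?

This is the axiom for a generalized confluence (Geach) condition; its first-order frame correspondent is \forall x \forall y \forall z ((xRy \wedge xRz) \to \exists w (yRw \wedge z R^2 w)).
(F1): ✓.
(F2): ✓.
(F3): fails — uRw, uRw but no t with wRt and wR²t.
(F4): fails — 0R1, 0R1 but no w with 1Rw and 1R²w.
Valid on: (F1), (F2).

(F1), (F2)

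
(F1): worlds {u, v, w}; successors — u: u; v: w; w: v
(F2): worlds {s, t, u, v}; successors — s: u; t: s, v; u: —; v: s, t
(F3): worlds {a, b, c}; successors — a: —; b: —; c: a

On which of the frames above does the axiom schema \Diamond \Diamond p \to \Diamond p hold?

(F3)

This is the axiom for transitivity; its first-order frame correspondent is \forall x \forall y \forall z (Rxy \wedge Ryz \to Rxz).
(F1): fails — Rvw and Rwv but not Rvv.
(F2): fails — Rtv and Rvt but not Rtt.
(F3): holds.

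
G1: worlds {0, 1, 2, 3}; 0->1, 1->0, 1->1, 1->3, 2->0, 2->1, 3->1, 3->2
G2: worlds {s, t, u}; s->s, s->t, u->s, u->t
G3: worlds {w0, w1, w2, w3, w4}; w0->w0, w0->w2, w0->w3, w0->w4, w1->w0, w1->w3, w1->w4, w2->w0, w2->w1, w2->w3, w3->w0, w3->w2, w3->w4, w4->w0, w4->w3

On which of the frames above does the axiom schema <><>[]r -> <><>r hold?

Frame correspondent (Sahlqvist): forall x forall y (x R^2 y -> exists w (yRw & x R^2 w)) — i.e. a generalized confluence (Geach) condition.
G1: satisfies the condition.
G2: fails — sR²t but no w with tRw and sR²w.
G3: satisfies the condition.
Valid on: G1, G3.

G1, G3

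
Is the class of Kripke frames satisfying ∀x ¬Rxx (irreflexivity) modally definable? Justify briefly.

Modal frame validity is preserved under surjective bounded morphisms.
The 2-cycle (worlds w0,w1 with w0→w1→w0) is irreflexive, and the map sending every world to a single reflexive point • is a surjective bounded morphism (forth: every edge maps to (•,•); back: every world has a successor). So any modal formula valid on the 2-cycle is also valid on the reflexive point, which is not irreflexive.
So the class is not modally definable.

Not definable by any modal formula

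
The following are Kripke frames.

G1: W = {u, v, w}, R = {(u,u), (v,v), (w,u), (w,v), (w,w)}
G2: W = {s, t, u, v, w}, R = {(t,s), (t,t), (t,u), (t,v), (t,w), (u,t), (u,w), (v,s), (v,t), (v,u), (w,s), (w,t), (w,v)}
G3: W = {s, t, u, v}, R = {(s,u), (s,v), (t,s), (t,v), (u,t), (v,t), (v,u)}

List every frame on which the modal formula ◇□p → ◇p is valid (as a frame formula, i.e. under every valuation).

G1

The schema corresponds to a generalized confluence (Geach) condition: ∀x ∀y (xRy → ∃w (yRw ∧ xRw)).
G1: holds.
G2: fails — tRs but no w* with sRw* and tRw*.
G3: fails — sRu but no w with uRw and sRw.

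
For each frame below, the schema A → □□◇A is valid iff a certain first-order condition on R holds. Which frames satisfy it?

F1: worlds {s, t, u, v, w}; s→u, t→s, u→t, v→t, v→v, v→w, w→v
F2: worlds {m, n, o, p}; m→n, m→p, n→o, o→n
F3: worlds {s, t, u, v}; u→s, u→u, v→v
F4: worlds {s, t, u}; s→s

F4

The schema corresponds to a generalized confluence (Geach) condition: ∀x ∀z (xR²z → ∃w (x = w ∧ zRw)).
F1: fails — vR²s but no w* with v=w* and sRw*.
F2: fails — mR²o but no w with m=w and oRw.
F3: fails — uR²s but no w with u=w and sRw.
F4: holds.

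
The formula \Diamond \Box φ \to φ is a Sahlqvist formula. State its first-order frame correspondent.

Replacing φ by ¬φ and contraposing gives the equivalent schema φ → □◇φ.
Suppose φ→□◇φ is valid. Take Rxy and set V(φ)={x}. Then φ at x, so □◇φ at x, so ◇φ at y, so some z with Ryz has φ; z=x, i.e. Ryx.
Conversely, any frame satisfying \forall x \forall y (Rxy \to Ryx) validates the schema.
Frame condition: \forall x \forall y (Rxy \to Ryx).

symmetry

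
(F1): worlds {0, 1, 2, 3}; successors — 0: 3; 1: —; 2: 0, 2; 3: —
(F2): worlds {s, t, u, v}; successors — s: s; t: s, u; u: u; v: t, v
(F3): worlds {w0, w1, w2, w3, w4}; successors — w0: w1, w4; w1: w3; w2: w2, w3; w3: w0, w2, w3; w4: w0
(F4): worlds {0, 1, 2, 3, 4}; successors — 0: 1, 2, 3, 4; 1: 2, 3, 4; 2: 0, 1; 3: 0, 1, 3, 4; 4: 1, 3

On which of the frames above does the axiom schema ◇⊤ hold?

The schema corresponds to seriality: ∀x ∃y Rxy.
(F1): fails — world 1 has no successor.
(F2): satisfies the condition.
(F3): satisfies the condition.
(F4): satisfies the condition.
Valid on: (F2), (F3), (F4).

(F2), (F3), (F4)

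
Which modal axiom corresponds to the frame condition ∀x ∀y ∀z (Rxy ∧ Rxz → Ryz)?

◇q → □◇q

A defining formula is ◇q → □◇q (the 5 axiom).
Suppose ◇q→□◇q is valid. Take Rxy, Rxz and set V(q)={y}. Then ◇q at x, so □◇q at x, so ◇q at z, so some w with Rzw has q; w=y, i.e. Rzy. By symmetry of the argument, Ryz.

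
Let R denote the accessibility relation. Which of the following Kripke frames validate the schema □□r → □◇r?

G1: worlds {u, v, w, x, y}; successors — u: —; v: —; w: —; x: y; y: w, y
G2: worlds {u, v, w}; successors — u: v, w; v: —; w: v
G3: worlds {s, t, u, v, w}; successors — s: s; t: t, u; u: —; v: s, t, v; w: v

none

This is the axiom for a generalized confluence (Geach) condition; its first-order frame correspondent is ∀x ∀z (xRz → ∃w (xR²w ∧ zRw)).
G1: fails — yRw but no t with yR²t and wRt.
G2: fails — uRv but no t with uR²t and vRt.
G3: fails — tRu but no w* with tR²w* and uRw*.
Valid on no frame.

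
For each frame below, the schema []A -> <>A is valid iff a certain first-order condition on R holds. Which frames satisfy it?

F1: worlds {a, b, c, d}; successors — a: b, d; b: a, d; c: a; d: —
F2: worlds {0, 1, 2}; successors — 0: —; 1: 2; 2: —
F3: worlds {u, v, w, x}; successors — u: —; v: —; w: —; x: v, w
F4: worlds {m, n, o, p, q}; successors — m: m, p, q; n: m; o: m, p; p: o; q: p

This is the axiom for seriality; its first-order frame correspondent is forall x exists y Rxy.
F1: fails — world d has no successor.
F2: fails — world 0 has no successor.
F3: fails — world u has no successor.
F4: condition met.

F4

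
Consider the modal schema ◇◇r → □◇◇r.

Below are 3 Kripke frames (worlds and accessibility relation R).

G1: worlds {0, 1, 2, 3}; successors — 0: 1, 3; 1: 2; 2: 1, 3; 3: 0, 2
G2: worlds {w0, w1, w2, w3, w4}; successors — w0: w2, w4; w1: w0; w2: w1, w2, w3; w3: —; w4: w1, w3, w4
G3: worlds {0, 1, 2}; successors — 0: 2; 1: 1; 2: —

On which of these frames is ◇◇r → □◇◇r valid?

This is the axiom for a generalized confluence (Geach) condition; its first-order frame correspondent is ∀x ∀y ∀z ((xR²y ∧ xRz) → ∃w (y = w ∧ zR²w)).
G1: fails — 0R²0, 0R1 but no w with 0=w and 1R²w.
G2: fails — w0R²w2, w0Rw4 but no w with w2=w and w4R²w.
G3: holds.

G3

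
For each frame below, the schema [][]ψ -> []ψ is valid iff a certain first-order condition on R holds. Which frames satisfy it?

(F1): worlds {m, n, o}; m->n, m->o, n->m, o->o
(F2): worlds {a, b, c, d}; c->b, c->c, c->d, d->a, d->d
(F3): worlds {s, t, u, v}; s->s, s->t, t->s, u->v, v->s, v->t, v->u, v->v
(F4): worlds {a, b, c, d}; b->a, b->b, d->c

The schema corresponds to density: forall x forall y (Rxy -> exists z (Rxz & Rzy)).
(F1): fails — Rnm but no z with Rnz and Rzm.
(F2): condition met.
(F3): condition met.
(F4): fails — Rdc but no z with Rdz and Rzc.
Valid on: (F2), (F3).

(F2), (F3)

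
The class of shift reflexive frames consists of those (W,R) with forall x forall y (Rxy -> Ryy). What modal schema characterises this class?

This is shift-reflexivity; the standard corresponding axiom is T□: □(□p → p).

□(□p → p)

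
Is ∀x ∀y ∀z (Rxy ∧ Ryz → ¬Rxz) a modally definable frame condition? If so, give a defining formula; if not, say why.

No

If a class were modally definable it would be closed under surjective bounded morphisms (Goldblatt–Thomason).
The 5-cycle (worlds w0,w1,w2,w3,w4 with w0→w1→w2→w3→w4→w0) is intransitive. Mapping every world to a single reflexive point • is a surjective bounded morphism; the reflexive point is not intransitive (R••∧R•• but R••).
Hence intransitivity is not modally definable.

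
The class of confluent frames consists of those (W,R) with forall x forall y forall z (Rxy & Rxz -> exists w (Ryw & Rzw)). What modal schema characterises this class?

A defining formula is ◇□s → □◇s (the .2 axiom).
Suppose ◇□s→□◇s is valid. Take Rxy, Rxz and set V(s)={w : Ryw}. Then □s at y so ◇□s at x, so □◇s at x, so ◇s at z, giving w with Rzw and Ryw.

◇□s → □◇s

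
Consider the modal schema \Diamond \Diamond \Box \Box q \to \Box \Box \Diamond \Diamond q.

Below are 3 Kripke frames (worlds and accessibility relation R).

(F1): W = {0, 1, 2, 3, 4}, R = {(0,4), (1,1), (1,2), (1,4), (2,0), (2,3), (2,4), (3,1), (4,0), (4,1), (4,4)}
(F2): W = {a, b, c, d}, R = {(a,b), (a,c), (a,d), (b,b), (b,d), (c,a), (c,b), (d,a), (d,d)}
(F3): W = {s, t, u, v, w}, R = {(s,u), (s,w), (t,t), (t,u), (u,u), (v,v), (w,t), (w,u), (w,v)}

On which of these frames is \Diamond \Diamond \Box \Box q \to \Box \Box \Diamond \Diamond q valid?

This is the axiom for a generalized confluence (Geach) condition; its first-order frame correspondent is \forall x \forall y \forall z ((x R^2 y \wedge x R^2 z) \to \exists w (y R^2 w \wedge z R^2 w)).
(F1): ✓.
(F2): ✓.
(F3): fails — sR²t, sR²v but no w* with tR²w* and vR²w*.

(F1), (F2)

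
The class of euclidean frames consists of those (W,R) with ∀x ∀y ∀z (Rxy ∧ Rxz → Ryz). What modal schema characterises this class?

This is the Euclidean property; the standard corresponding axiom is 5: ◇s → □◇s.
Suppose ◇s→□◇s is valid. Take Rxy, Rxz and set V(s)={y}. Then ◇s at x, so □◇s at x, so ◇s at z, so some w with Rzw has s; w=y, i.e. Rzy. By symmetry of the argument, Ryz.

◇s → □◇s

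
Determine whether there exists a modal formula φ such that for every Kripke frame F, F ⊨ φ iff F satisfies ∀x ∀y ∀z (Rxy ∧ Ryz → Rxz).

Yes — defined by □r → □□r

This is a Sahlqvist condition; the 4 axiom □r → □□r defines it.
Suppose □r→□□r is valid. Take Rxy, Ryz and set V(r)={w : Rxw}. Then □r at x, so □□r at x, so □r at y, so r at z, i.e. Rxz.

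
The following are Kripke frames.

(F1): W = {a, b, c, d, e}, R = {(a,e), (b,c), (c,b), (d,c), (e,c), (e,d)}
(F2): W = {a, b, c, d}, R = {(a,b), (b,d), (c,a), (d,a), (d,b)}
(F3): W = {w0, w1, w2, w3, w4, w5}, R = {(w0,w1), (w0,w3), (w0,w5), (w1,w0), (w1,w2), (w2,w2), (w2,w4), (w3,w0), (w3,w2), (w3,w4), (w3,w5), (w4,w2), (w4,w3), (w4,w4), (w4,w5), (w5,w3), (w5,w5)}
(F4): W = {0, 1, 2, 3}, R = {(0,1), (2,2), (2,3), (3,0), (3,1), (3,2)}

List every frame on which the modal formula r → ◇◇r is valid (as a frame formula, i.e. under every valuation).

Frame correspondent (Sahlqvist): ∀x ∃w (x = w ∧ xR²w) — i.e. a generalized confluence (Geach) condition.
(F1): fails — at a but no w with a=w and aR²w.
(F2): fails — at a but no w with a=w and aR²w.
(F3): ✓.
(F4): fails — at 0 but no w with 0=w and 0R²w.

(F3)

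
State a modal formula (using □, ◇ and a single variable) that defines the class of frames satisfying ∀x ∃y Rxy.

□p → ◇p

A defining formula is □p → ◇p (the D axiom).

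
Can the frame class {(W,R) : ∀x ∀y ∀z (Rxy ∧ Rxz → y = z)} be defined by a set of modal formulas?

The condition is partial functionality. A defining modal formula is ◇q → □q.

Yes, by ◇q → □q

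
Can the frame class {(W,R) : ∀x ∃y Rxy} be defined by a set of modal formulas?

The condition is seriality. A defining modal formula is □p → ◇p.
Suppose □p→◇p is valid. At any x set V(p)=W. Then □p at x, so ◇p at x, so x has a successor.

Yes — defined by □p → ◇p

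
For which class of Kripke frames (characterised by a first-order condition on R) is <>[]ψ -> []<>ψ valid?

Convergence

This schema is the .2 axiom.
Its frame correspondent is convergence — forall x forall y forall z (Rxy & Rxz -> exists w (Ryw & Rzw)).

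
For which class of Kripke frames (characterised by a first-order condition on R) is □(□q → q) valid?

Suppose □(□q→q) is valid. Take Rxy and set V(q)={w : Ryw}. Then at y, □q holds; since □(□q→q) at x, □q→q at y, so q at y, i.e. Ryy.
The converse is a direct semantic check.
So the correspondent is shift-reflexivity.

shift-reflexivity: ∀x ∀y (Rxy → Ryy)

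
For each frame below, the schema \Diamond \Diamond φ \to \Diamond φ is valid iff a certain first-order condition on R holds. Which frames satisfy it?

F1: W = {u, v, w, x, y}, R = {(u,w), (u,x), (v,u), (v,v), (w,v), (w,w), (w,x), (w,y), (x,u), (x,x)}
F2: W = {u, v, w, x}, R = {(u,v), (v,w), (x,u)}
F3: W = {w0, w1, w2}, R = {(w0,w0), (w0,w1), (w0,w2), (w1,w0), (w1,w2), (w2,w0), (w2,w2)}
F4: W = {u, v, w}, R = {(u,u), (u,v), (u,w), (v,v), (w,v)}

F4

Frame correspondent (Sahlqvist): \forall x \forall y (x R^2 y \to \exists w (y = w \wedge xRw)) — i.e. a generalized confluence (Geach) condition.
F1: fails — uR²u but no t with u=t and uRt.
F2: fails — uR²w but no t with w=t and uRt.
F3: fails — w1R²w1 but no w with w1=w and w1Rw.
F4: holds.
Valid on: F4.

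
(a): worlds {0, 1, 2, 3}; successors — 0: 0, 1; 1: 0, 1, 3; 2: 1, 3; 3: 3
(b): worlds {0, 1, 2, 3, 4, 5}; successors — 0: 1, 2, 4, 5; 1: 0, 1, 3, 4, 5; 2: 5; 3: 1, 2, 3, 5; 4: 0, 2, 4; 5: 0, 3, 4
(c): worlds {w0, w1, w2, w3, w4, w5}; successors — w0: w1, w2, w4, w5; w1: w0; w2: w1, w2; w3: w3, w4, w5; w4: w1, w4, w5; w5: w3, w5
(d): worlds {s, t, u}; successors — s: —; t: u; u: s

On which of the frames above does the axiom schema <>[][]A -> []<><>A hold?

(a), (b)

Frame correspondent (Sahlqvist): forall x forall y forall z ((xRy & xRz) -> exists w (y R^2 w & z R^2 w)) — i.e. a generalized confluence (Geach) condition.
(a): condition met.
(b): condition met.
(c): fails — w0Rw2, w0Rw5 but no w with w2R²w and w5R²w.
(d): fails — tRu, tRu but no w with uR²w and uR²w.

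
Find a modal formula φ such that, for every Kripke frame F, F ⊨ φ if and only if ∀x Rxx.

□r → r

This is reflexivity; the standard corresponding axiom is T: □r → r.
Suppose □r→r is valid. At any x set V(r)={w : Rxw}. Then □r holds at x, so r holds at x, i.e. Rxx.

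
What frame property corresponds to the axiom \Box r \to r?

Suppose □r→r is valid. At any x set V(r)={w : Rxw}. Then □r holds at x, so r holds at x, i.e. Rxx.
Conversely, on a frame with reflexivity the schema holds at every world under every valuation.
Frame condition: \forall x Rxx.

reflexivity: \forall x Rxx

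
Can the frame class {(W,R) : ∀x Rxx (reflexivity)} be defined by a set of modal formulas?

The condition is reflexivity. A defining modal formula is □q → q.
Suppose □q→q is valid. At any x set V(q)={w : Rxw}. Then □q holds at x, so q holds at x, i.e. Rxx.

Yes — defined by □q → q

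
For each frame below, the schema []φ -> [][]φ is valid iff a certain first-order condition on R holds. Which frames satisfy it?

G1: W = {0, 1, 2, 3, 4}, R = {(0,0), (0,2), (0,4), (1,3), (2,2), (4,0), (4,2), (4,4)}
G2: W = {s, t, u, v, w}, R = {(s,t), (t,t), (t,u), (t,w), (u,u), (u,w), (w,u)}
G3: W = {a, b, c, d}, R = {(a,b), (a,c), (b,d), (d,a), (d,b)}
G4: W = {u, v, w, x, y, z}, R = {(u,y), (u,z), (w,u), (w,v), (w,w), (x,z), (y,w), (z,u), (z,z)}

G1

This is the axiom for transitivity; its first-order frame correspondent is forall x forall y forall z (Rxy & Ryz -> Rxz).
G1: holds.
G2: fails — Rwu and Ruw but not Rww.
G3: fails — Rab and Rbd but not Rad.
G4: fails — Ruz and Rzu but not Ruu.
Valid on: G1.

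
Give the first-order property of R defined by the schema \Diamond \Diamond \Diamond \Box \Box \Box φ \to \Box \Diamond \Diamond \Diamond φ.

\forall x \forall y \forall z ((x R^3 y \wedge xRz) \to \exists w (y R^3 w \wedge z R^3 w))

This is a Sahlqvist (Geach-type) schema ◇^3□^3φ → □^1◇^3φ.
First-order correspondent: \forall x \forall y \forall z ((x R^3 y \wedge xRz) \to \exists w (y R^3 w \wedge z R^3 w)).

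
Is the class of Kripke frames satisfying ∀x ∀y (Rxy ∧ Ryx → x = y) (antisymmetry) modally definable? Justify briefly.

Any modally definable frame class is closed under surjective bounded morphisms.
The 4-cycle (worlds w0,w1,w2,w3 with w0→w1→w2→w3→w0) is antisymmetric. Sending even-indexed worlds to s and odd-indexed worlds to t is a surjective bounded morphism onto the two-world frame with s↔t, which is not antisymmetric.
So the class is not modally definable.

No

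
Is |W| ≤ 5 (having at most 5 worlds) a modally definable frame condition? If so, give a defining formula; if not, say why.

If a class were modally definable it would be closed under disjoint unions (Goldblatt–Thomason).
Any modal formula valid on each of 6 disjoint one-world frames is valid on their disjoint union (validity is preserved under disjoint unions). Each one-world frame has |W|=1≤5, but the union has |W|=6.
So no modal formula (or set of formulas) defines exactly the |W|≤5 frames.

No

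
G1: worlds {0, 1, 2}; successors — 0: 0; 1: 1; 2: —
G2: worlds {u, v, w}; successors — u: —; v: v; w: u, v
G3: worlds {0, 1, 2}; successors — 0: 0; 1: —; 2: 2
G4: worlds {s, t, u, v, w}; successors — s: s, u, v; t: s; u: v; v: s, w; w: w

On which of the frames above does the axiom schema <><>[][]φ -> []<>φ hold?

This is the axiom for a generalized confluence (Geach) condition; its first-order frame correspondent is forall x forall y forall z ((x R^2 y & xRz) -> exists w (y R^2 w & zRw)).
G1: holds.
G2: fails — wR²v, wRu but no t with vR²t and uRt.
G3: holds.
G4: fails — sR²u, sRu but no w* with uR²w* and uRw*.

G1, G3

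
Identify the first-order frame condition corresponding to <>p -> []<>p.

the Euclidean property: forall x forall y forall z (Rxy & Rxz -> Ryz)

Suppose ◇p→□◇p is valid. Take Rxy, Rxz and set V(p)={y}. Then ◇p at x, so □◇p at x, so ◇p at z, so some w with Rzw has p; w=y, i.e. Rzy. By symmetry of the argument, Ryz.
Conversely, on a frame with the Euclidean property the schema holds at every world under every valuation.
So the correspondent is the Euclidean property.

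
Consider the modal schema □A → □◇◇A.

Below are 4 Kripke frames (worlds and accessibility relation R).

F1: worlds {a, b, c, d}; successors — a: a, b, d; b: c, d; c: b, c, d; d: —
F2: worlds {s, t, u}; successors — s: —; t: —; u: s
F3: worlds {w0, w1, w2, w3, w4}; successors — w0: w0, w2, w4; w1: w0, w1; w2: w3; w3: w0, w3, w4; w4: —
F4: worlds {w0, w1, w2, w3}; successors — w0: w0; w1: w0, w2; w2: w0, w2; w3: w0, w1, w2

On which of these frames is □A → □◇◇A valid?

F4

This is the axiom for a generalized confluence (Geach) condition; its first-order frame correspondent is ∀x ∀z (xRz → ∃w (xRw ∧ zR²w)).
F1: fails — aRd but no w with aRw and dR²w.
F2: fails — uRs but no w with uRw and sR²w.
F3: fails — w0Rw4 but no w with w0Rw and w4R²w.
F4: holds.
Valid on: F4.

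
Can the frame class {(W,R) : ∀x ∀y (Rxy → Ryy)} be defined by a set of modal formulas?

Definable; □(□r → r) defines it

Yes: it is shift-reflexivity, defined by the T□ schema □(□r → r).
Suppose □(□r→r) is valid. Take Rxy and set V(r)={w : Ryw}. Then at y, □r holds; since □(□r→r) at x, □r→r at y, so r at y, i.e. Ryy.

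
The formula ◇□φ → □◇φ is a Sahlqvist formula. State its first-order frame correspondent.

convergence: ∀x ∀y ∀z (Rxy ∧ Rxz → ∃w (Ryw ∧ Rzw))

Suppose ◇□φ→□◇φ is valid. Take Rxy, Rxz and set V(φ)={w : Ryw}. Then □φ at y so ◇□φ at x, so □◇φ at x, so ◇φ at z, giving w with Rzw and Ryw.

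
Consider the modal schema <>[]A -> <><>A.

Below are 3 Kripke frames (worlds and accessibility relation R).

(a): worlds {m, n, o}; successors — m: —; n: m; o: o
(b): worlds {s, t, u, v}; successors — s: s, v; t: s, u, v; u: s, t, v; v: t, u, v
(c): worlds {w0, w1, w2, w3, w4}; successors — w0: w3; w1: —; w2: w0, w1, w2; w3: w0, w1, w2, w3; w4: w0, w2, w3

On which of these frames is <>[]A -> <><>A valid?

(b)

Frame correspondent (Sahlqvist): forall x forall y (xRy -> exists w (yRw & x R^2 w)) — i.e. a generalized confluence (Geach) condition.
(a): fails — nRm but no w with mRw and nR²w.
(b): condition met.
(c): fails — w2Rw1 but no w with w1Rw and w2R²w.
Valid on: (b).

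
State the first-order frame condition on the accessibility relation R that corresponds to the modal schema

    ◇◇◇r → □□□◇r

∀x ∀y ∀z ((xR³y ∧ xR³z) → ∃w (y = w ∧ zRw))

This is a Sahlqvist (Geach-type) schema ◇^3□^0r → □^3◇^1r.
Minimal-valuation argument: fix x; take any y with xR^3y and any z with xR^3z. Set V(r) to the set of worlds R-reachable from y in exactly 0 steps. Then □^0r holds at y, so the antecedent holds at x; validity forces ◇^1r at z, giving a w with zR^1w and yR^0w.
First-order correspondent: ∀x ∀y ∀z ((xR³y ∧ xR³z) → ∃w (y = w ∧ zRw)).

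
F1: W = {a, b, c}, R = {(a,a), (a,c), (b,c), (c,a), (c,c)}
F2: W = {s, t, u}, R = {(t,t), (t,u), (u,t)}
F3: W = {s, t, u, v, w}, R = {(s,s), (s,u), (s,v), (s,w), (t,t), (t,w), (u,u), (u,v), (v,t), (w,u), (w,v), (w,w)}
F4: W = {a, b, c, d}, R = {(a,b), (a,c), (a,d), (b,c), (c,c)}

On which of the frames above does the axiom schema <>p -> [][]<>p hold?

This is the axiom for a generalized confluence (Geach) condition; its first-order frame correspondent is forall x forall y forall z ((xRy & x R^2 z) -> exists w (y = w & zRw)).
F1: satisfies the condition.
F2: fails — tRu, tR²u but no w with u=w and uRw.
F3: fails — sRs, sR²t but no w* with s=w* and tRw*.
F4: fails — aRb, aR²c but no w with b=w and cRw.

F1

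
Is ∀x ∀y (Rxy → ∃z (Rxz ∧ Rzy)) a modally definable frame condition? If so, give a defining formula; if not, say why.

The condition is density. A defining modal formula is □□r → □r.
Suppose □□r→□r is valid. Take Rxy and set V(r)={w : xR²w}. Then □□r at x, so □r at x, so r at y, i.e. ∃z(Rxz∧Rzy).

Yes — defined by □□r → □r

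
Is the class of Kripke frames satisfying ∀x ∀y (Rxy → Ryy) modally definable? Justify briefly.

This is a Sahlqvist condition; the T□ axiom □(□q → q) defines it.
Suppose □(□q→q) is valid. Take Rxy and set V(q)={w : Ryw}. Then at y, □q holds; since □(□q→q) at x, □q→q at y, so q at y, i.e. Ryy.

Yes — defined by □(□q → q)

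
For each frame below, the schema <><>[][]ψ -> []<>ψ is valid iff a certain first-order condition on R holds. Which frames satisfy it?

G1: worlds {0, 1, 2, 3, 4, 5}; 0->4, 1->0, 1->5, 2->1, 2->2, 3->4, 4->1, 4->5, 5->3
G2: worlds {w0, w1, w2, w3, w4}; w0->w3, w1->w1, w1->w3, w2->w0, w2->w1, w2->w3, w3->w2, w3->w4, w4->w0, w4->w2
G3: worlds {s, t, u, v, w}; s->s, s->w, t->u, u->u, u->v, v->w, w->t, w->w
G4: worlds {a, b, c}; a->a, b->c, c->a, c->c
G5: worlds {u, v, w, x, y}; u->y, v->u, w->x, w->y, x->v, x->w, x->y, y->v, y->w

The schema corresponds to a generalized confluence (Geach) condition: forall x forall y forall z ((x R^2 y & xRz) -> exists w (y R^2 w & zRw)).
G1: fails — 0R²1, 0R4 but no w with 1R²w and 4Rw.
G2: fails — w0R²w4, w0Rw3 but no w with w4R²w and w3Rw.
G3: fails — sR²t, sRs but no w* with tR²w* and sRw*.
G4: holds.
G5: fails — uR²v, uRy but no t with vR²t and yRt.

G4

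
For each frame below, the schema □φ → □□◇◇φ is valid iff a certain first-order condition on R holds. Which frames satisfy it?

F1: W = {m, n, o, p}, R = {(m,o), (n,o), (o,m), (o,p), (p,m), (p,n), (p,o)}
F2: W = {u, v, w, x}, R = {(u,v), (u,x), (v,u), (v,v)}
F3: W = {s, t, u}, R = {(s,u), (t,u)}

F3

This is the axiom for a generalized confluence (Geach) condition; its first-order frame correspondent is ∀x ∀z (xR²z → ∃w (xRw ∧ zR²w)).
F1: fails — mR²m but no w with mRw and mR²w.
F2: fails — vR²x but no t with vRt and xR²t.
F3: satisfies the condition.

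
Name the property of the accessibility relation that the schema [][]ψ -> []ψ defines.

Suppose □□ψ→□ψ is valid. Take Rxy and set V(ψ)={w : xR²w}. Then □□ψ at x, so □ψ at x, so ψ at y, i.e. ∃z(Rxz∧Rzy).
Conversely, any frame satisfying forall x forall y (Rxy -> exists z (Rxz & Rzy)) validates the schema.
Frame condition: forall x forall y (Rxy -> exists z (Rxz & Rzy)).

density: forall x forall y (Rxy -> exists z (Rxz & Rzy))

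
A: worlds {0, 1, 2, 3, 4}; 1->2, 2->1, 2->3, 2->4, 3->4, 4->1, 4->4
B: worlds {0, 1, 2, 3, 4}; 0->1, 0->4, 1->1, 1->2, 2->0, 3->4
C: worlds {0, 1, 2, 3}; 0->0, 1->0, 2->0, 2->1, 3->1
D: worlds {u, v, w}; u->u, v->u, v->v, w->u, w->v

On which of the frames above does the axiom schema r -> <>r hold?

Frame correspondent (Sahlqvist): forall x exists w (x = w & xRw) — i.e. a generalized confluence (Geach) condition.
A: fails — at 0 but no w with 0=w and 0Rw.
B: fails — at 0 but no w with 0=w and 0Rw.
C: fails — at 1 but no w with 1=w and 1Rw.
D: fails — at w but no t with w=t and wRt.

none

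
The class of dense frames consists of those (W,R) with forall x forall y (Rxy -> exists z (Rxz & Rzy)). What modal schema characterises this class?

□□r → □r

This is density; the standard corresponding axiom is C4: □□r → □r.
Suppose □□r→□r is valid. Take Rxy and set V(r)={w : xR²w}. Then □□r at x, so □r at x, so r at y, i.e. ∃z(Rxz∧Rzy).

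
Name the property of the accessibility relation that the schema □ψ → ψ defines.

Suppose □ψ→ψ is valid. At any x set V(ψ)={w : Rxw}. Then □ψ holds at x, so ψ holds at x, i.e. Rxx.
The converse is a direct semantic check.
Frame condition: ∀x Rxx.

reflexivity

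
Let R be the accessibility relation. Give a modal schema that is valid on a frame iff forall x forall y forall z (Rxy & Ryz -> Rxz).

This is transitivity; the standard corresponding axiom is 4: □r → □□r.
Suppose □r→□□r is valid. Take Rxy, Ryz and set V(r)={w : Rxw}. Then □r at x, so □□r at x, so □r at y, so r at z, i.e. Rxz.

□r → □□r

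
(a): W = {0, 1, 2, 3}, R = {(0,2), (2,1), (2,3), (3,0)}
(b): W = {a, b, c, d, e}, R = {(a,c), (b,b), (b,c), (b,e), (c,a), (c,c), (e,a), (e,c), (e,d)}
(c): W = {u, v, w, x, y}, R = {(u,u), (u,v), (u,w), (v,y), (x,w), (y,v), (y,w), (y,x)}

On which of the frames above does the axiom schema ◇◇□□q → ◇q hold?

none

Frame correspondent (Sahlqvist): ∀x ∀y (xR²y → ∃w (yR²w ∧ xRw)) — i.e. a generalized confluence (Geach) condition.
(a): fails — 0R²1 but no w with 1R²w and 0Rw.
(b): fails — bR²d but no w with dR²w and bRw.
(c): fails — uR²w but no t with wR²t and uRt.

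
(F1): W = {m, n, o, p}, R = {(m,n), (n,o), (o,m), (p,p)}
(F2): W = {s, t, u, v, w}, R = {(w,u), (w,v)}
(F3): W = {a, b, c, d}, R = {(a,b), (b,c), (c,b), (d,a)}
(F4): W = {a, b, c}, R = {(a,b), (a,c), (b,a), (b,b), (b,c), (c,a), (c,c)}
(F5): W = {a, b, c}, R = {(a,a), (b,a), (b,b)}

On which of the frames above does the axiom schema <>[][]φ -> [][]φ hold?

Frame correspondent (Sahlqvist): forall x forall y forall z ((xRy & x R^2 z) -> exists w (y R^2 w & z = w)) — i.e. a generalized confluence (Geach) condition.
(F1): fails — mRn, mR²o but no w with nR²w and o=w.
(F2): ✓.
(F3): fails — aRb, aR²c but no w with bR²w and c=w.
(F4): ✓.
(F5): fails — bRa, bR²b but no w with aR²w and b=w.
Valid on: (F2), (F4).

(F2), (F4)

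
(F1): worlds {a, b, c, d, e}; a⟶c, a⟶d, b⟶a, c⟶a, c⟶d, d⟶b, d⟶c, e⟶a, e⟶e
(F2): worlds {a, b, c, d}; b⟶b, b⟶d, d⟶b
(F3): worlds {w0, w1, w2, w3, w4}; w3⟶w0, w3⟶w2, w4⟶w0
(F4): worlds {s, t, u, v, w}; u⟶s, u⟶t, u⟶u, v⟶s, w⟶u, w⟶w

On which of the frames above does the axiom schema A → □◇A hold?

The schema corresponds to symmetry: ∀x ∀y (Rxy → Ryx).
(F1): fails — Rea but not Rae.
(F2): holds.
(F3): fails — Rw4w0 but not Rw0w4.
(F4): fails — Rwu but not Ruw.

(F2)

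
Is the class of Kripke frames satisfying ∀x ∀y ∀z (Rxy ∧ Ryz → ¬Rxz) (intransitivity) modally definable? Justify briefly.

If a class were modally definable it would be closed under surjective bounded morphisms (Goldblatt–Thomason).
The 3-cycle (worlds a,b,c with a→b→c→a) is intransitive. Mapping every world to a single reflexive point • is a surjective bounded morphism; the reflexive point is not intransitive (R••∧R•• but R••).
Hence intransitivity is not modally definable.

No — not modally definable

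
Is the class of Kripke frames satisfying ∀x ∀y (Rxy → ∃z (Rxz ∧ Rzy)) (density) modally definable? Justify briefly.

This is a Sahlqvist condition; the C4 axiom □□p → □p defines it.
Suppose □□p→□p is valid. Take Rxy and set V(p)={w : xR²w}. Then □□p at x, so □p at x, so p at y, i.e. ∃z(Rxz∧Rzy).

Definable; □□p → □p defines it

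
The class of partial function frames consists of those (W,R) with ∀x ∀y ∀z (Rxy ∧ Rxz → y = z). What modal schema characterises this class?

◇p → □p

This is partial functionality; the standard corresponding axiom is CD: ◇p → □p.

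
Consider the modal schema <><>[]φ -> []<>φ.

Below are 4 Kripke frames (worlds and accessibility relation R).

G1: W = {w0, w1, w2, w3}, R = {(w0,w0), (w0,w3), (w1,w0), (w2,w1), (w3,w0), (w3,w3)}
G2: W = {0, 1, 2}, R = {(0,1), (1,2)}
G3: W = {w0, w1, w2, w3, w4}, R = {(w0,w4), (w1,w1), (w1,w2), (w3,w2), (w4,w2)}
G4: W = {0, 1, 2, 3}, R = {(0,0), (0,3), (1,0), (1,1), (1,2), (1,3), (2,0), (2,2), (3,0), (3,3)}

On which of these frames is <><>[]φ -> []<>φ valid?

G1, G4

This is the axiom for a generalized confluence (Geach) condition; its first-order frame correspondent is forall x forall y forall z ((x R^2 y & xRz) -> exists w (yRw & zRw)).
G1: holds.
G2: fails — 0R²2, 0R1 but no w with 2Rw and 1Rw.
G3: fails — w0R²w2, w0Rw4 but no w with w2Rw and w4Rw.
G4: holds.
Valid on: G1, G4.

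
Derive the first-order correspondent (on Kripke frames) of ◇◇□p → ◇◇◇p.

This is a Sahlqvist (Geach-type) schema ◇^2□^1p → □^0◇^3p.
First-order correspondent: ∀x ∀y (xR²y → ∃w (yRw ∧ xR³w)).

∀x ∀y (xR²y → ∃w (yRw ∧ xR³w))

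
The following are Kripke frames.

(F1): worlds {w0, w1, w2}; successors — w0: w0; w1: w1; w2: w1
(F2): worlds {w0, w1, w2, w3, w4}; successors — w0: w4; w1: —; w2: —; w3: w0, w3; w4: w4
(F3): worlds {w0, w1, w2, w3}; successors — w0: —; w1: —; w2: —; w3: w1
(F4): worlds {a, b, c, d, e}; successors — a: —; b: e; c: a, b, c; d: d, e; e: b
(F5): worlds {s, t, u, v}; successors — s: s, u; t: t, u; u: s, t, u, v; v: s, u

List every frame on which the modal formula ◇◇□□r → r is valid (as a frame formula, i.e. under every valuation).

(F3), (F5)

The schema corresponds to a generalized confluence (Geach) condition: ∀x ∀y (xR²y → ∃w (yR²w ∧ x = w)).
(F1): fails — w2R²w1 but no w with w1R²w and w2=w.
(F2): fails — w0R²w4 but no w with w4R²w and w0=w.
(F3): ✓.
(F4): fails — cR²a but no w with aR²w and c=w.
(F5): ✓.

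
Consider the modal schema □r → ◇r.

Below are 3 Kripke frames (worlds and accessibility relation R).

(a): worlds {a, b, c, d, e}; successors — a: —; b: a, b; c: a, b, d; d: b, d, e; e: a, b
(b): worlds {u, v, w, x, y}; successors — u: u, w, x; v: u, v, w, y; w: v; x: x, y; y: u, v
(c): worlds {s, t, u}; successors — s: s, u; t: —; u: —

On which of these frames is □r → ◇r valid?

The schema corresponds to seriality: ∀x ∃y Rxy.
(a): fails — world a has no successor.
(b): condition met.
(c): fails — world t has no successor.
Valid on: (b).

(b)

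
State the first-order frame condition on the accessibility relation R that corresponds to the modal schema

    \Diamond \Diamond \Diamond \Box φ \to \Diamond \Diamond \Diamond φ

\forall x \forall y (x R^3 y \to \exists w (yRw \wedge x R^3 w))

This is a Sahlqvist (Geach-type) schema ◇^3□^1φ → □^0◇^3φ.
Minimal-valuation argument: fix x; take any y with xR^3y and any z with xR^0z. Set V(φ) to the set of worlds R-reachable from y in exactly 1 step. Then □^1φ holds at y, so the antecedent holds at x; validity forces ◇^3φ at z, giving a w with zR^3w and yR^1w.
First-order correspondent: \forall x \forall y (x R^3 y \to \exists w (yRw \wedge x R^3 w)).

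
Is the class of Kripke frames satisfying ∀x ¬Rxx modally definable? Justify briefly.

Modal frame validity is preserved under surjective bounded morphisms.
The 2-cycle (worlds 0,1 with 0→1→0) is irreflexive, and the map sending every world to a single reflexive point • is a surjective bounded morphism (forth: every edge maps to (•,•); back: every world has a successor). So any modal formula valid on the 2-cycle is also valid on the reflexive point, which is not irreflexive.
So the class is not modally definable.

No — not modally definable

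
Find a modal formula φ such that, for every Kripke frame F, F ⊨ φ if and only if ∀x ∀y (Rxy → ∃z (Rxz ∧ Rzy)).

□□q → □q

A defining formula is □□q → □q (the C4 axiom).
Suppose □□q→□q is valid. Take Rxy and set V(q)={w : xR²w}. Then □□q at x, so □q at x, so q at y, i.e. ∃z(Rxz∧Rzy).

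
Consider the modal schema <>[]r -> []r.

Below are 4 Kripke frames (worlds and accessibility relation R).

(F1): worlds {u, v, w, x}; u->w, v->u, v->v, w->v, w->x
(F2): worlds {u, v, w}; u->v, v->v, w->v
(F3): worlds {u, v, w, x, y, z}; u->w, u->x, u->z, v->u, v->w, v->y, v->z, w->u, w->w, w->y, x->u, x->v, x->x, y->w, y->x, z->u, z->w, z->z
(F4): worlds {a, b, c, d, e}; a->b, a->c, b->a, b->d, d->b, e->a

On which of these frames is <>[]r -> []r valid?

This is the axiom for the Euclidean property; its first-order frame correspondent is forall x forall y forall z (Rxy & Rxz -> Ryz).
(F1): fails — Ruw and Ruw but not Rww.
(F2): ✓.
(F3): fails — Ruz and Rux but not Rzx.
(F4): fails — Rab and Rab but not Rbb.
Valid on: (F2).

(F2)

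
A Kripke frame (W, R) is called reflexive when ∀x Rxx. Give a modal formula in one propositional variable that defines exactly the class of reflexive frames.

□s → s

This is reflexivity; the standard corresponding axiom is T: □s → s.
Suppose □s→s is valid. At any x set V(s)={w : Rxw}. Then □s holds at x, so s holds at x, i.e. Rxx.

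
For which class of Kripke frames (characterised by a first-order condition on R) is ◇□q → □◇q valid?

Convergence

This schema is the .2 axiom.
It corresponds to convergence: ∀x ∀y ∀z (Rxy ∧ Rxz → ∃w (Ryw ∧ Rzw)).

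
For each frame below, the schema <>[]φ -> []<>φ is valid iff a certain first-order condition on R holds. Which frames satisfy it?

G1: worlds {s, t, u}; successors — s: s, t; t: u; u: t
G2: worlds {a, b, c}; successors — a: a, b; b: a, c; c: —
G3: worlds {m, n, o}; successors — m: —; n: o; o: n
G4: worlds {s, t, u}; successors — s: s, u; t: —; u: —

Frame correspondent (Sahlqvist): forall x forall y forall z (Rxy & Rxz -> exists w (Ryw & Rzw)) — i.e. convergence.
G1: fails — Rss and Rst but s and t have no common successor.
G2: fails — Rba and Rbc but a and c have no common successor.
G3: ✓.
G4: fails — Rsu and Rsu but u and u have no common successor.

G3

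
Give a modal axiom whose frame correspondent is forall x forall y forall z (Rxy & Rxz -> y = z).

The condition is partial functionality. The CD schema ◇p → □p defines it.
Suppose ◇p→□p is valid. Take Rxy, Rxz and set V(p)={y}. Then ◇p at x, so □p at x, so p at z, i.e. z=y.

◇p → □p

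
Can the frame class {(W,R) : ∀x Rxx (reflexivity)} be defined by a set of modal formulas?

This is a Sahlqvist condition; the T axiom □p → p defines it.

Definable; □p → p defines it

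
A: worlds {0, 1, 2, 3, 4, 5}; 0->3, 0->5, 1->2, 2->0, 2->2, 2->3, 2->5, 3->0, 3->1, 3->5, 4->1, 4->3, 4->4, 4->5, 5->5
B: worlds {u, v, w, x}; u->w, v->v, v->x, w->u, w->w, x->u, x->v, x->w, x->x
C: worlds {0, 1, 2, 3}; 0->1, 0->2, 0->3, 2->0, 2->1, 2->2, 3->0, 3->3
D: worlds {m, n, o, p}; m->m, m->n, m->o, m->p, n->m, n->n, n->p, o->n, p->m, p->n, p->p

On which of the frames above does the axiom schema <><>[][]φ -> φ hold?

D

Frame correspondent (Sahlqvist): forall x forall y (x R^2 y -> exists w (y R^2 w & x = w)) — i.e. a generalized confluence (Geach) condition.
A: fails — 0R²5 but no w with 5R²w and 0=w.
B: fails — vR²u but no t with uR²t and v=t.
C: fails — 0R²1 but no w with 1R²w and 0=w.
D: ✓.
Valid on: D.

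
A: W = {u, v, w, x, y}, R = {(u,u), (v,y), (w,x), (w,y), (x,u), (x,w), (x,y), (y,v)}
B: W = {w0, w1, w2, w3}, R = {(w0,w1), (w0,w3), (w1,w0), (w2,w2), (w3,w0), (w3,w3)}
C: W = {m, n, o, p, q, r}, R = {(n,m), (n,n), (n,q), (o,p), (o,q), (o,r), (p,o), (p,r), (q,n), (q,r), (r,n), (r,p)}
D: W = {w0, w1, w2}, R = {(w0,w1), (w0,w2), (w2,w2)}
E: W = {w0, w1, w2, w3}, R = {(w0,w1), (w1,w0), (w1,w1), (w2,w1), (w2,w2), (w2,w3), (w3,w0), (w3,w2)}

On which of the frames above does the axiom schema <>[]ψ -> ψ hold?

Frame correspondent (Sahlqvist): forall x forall y (Rxy -> Ryx) — i.e. symmetry.
A: fails — Rxu but not Rux.
B: condition met.
C: fails — Rrn but not Rnr.
D: fails — Rw0w1 but not Rw1w0.
E: fails — Rw3w0 but not Rw0w3.

B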